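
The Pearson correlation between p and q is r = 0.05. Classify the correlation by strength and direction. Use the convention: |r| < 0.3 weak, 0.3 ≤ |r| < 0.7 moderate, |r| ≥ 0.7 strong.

weak positive

r = 0.05 > 0 so the relationship is positive.
|r| = 0.05, which falls in the weak range.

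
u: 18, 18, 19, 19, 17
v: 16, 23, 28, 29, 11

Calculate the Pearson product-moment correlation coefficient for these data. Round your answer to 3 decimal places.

n = 5, Σu = 91, Σv = 107, Σu² = 1659, Σv² = 2531, Σuv = 1972
nΣuv − ΣuΣv = 9860 − 9737 = 123
nΣu² − (Σu)² = 8295 − 8281 = 14; nΣv² − (Σv)² = 12655 − 11449 = 1206
r = 123 / √(14 × 1206) = 123 / 129.9384 ≈ 0.947

0.947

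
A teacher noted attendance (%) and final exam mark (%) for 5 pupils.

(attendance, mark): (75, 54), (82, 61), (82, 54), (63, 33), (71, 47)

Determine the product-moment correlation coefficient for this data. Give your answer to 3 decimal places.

n = 5, Σx = 373, Σy = 249, Σx² = 28083, Σy² = 12851, Σxy = 18896
nΣxy − ΣxΣy = 94480 − 92877 = 1603
nΣx² − (Σx)² = 140415 − 139129 = 1286; nΣy² − (Σy)² = 64255 − 62001 = 2254
r = 1603 / √(1286 × 2254) = 1603 / 1702.5405 ≈ 0.942

0.942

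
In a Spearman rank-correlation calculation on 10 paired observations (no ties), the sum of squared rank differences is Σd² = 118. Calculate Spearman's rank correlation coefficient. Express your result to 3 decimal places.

ρ = 1 − 6Σd² / [n(n²−1)] = 1 − 6×118 / (10×99)
  = 1 − 708/990 = 1 − 0.7152 ≈ 0.285

0.285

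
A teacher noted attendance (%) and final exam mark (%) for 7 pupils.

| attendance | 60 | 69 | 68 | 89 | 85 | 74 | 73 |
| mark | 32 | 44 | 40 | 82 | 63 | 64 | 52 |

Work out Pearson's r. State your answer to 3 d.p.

0.937

n = 7, Σx = 518, Σy = 377, Σx² = 38936, Σy² = 22053, Σxy = 28861
nΣxy − ΣxΣy = 202027 − 195286 = 6741
nΣx² − (Σx)² = 272552 − 268324 = 4228; nΣy² − (Σy)² = 154371 − 142129 = 12242
r = 6741 / √(4228 × 12242) = 6741 / 7194.3850 ≈ 0.937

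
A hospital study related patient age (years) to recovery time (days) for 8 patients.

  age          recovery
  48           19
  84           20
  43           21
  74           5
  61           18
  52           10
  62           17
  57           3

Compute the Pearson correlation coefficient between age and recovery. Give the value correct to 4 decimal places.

n = 8, Σx = 481, Σy = 113, Σx² = 30203, Σy² = 1949, Σxy = 6708
nΣxy − ΣxΣy = 53664 − 54353 = -689
nΣx² − (Σx)² = 241624 − 231361 = 10263; nΣy² − (Σy)² = 15592 − 12769 = 2823
r = -689 / √(10263 × 2823) = -689 / 5382.6062 ≈ -0.1280

-0.1280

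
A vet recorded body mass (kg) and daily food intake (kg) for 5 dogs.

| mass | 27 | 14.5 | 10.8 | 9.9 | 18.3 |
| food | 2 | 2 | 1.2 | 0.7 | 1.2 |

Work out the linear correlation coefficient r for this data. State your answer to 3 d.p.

0.669

n = 5, Σx = 80.5, Σy = 7.1, Σx² = 1488.79, Σy² = 11.37, Σxy = 124.85
nΣxy − ΣxΣy = 624.25 − 571.55 = 52.7
nΣx² − (Σx)² = 7443.95 − 6480.25 = 963.7; nΣy² − (Σy)² = 56.85 − 50.41 = 6.44
r = 52.7 / √(963.7 × 6.44) = 52.7 / 78.7796 ≈ 0.669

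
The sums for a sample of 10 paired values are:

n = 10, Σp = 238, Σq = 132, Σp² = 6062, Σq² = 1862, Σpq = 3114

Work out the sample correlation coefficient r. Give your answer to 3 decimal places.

r = (nΣpq − ΣpΣq) / √[(nΣp² − (Σp)²)(nΣq² − (Σq)²)]
Numerator: 10×3114 − 238×132 = -276
Denominator: √[(60620 − 56644)(18620 − 17424)] = √[3976 × 1196] = 2180.6641
r = -276 / 2180.6641 ≈ -0.127

-0.127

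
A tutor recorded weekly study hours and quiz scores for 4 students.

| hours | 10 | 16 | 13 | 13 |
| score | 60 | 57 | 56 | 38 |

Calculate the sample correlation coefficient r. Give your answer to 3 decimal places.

-0.123

n = 4, Σx = 52, Σy = 211, Σx² = 694, Σy² = 11429, Σxy = 2734
nΣxy − ΣxΣy = 10936 − 10972 = -36
nΣx² − (Σx)² = 2776 − 2704 = 72; nΣy² − (Σy)² = 45716 − 44521 = 1195
r = -36 / √(72 × 1195) = -36 / 293.3258 ≈ -0.123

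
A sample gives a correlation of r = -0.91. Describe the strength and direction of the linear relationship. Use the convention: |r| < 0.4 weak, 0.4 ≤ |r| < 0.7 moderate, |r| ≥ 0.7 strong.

strong negative

r = -0.91 < 0 so the relationship is negative.
|r| = 0.91, which falls in the strong range.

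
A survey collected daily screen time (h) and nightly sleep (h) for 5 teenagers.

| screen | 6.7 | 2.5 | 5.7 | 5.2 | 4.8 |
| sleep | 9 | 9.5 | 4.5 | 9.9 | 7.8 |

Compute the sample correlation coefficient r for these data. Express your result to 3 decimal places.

-0.299

n = 5, Σx = 24.9, Σy = 40.7, Σx² = 133.71, Σy² = 350.35, Σxy = 198.62
nΣxy − ΣxΣy = 993.1 − 1013.43 = -20.33
nΣx² − (Σx)² = 668.55 − 620.01 = 48.54; nΣy² − (Σy)² = 1751.75 − 1656.49 = 95.26
r = -20.33 / √(48.54 × 95.26) = -20.33 / 67.9994 ≈ -0.299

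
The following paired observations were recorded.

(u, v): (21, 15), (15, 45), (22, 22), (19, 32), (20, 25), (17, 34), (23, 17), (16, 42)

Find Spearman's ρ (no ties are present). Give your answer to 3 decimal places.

-0.929

Rank u: 6, 1, 7, 4, 5, 3, 8, 2
Rank v: 1, 8, 3, 5, 4, 6, 2, 7
d = rank(u) − rank(v): 5, -7, 4, -1, 1, -3, 6, -5; Σd² = 162
ρ = 1 − 6Σd² / [n(n²−1)] = 1 − 6×162 / (8×63) = 1 − 972/504 ≈ -0.929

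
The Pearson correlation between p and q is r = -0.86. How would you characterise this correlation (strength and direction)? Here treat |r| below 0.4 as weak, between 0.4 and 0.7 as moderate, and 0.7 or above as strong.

strong negative

r = -0.86 < 0 so the relationship is negative.
|r| = 0.86, which falls in the strong range.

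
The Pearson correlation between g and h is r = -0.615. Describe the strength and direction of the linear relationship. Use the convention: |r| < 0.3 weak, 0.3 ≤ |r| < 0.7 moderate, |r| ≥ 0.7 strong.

moderate negative

r = -0.615 < 0 so the relationship is negative.
|r| = 0.615, which falls in the moderate range.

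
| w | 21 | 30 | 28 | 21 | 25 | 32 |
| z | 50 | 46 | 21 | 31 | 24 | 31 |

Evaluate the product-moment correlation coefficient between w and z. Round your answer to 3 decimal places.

n = 6, Σw = 157, Σz = 203, Σw² = 4215, Σz² = 7555, Σwz = 5261
nΣwz − ΣwΣz = 31566 − 31871 = -305
nΣw² − (Σw)² = 25290 − 24649 = 641; nΣz² − (Σz)² = 45330 − 41209 = 4121
r = -305 / √(641 × 4121) = -305 / 1625.2880 ≈ -0.188

-0.188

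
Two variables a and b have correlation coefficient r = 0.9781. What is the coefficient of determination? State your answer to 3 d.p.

0.957

r² = (0.9781)² = 0.957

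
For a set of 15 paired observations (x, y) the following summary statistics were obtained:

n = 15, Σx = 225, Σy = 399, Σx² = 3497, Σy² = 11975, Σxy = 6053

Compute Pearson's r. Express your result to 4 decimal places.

r = (nΣxy − ΣxΣy) / √[(nΣx² − (Σx)²)(nΣy² − (Σy)²)]
Numerator: 15×6053 − 225×399 = 1020
Denominator: √[(52455 − 50625)(179625 − 159201)] = √[1830 × 20424] = 6113.5849
r = 1020 / 6113.5849 ≈ 0.1668

0.1668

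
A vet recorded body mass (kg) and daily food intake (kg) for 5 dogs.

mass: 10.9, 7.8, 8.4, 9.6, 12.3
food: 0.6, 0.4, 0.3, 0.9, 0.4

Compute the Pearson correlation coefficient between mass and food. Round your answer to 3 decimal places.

n = 5, Σx = 49, Σy = 2.6, Σx² = 493.66, Σy² = 1.58, Σxy = 25.74
nΣxy − ΣxΣy = 128.7 − 127.4 = 1.3
nΣx² − (Σx)² = 2468.3 − 2401 = 67.3; nΣy² − (Σy)² = 7.9 − 6.76 = 1.14
r = 1.3 / √(67.3 × 1.14) = 1.3 / 8.7591 ≈ 0.148

0.148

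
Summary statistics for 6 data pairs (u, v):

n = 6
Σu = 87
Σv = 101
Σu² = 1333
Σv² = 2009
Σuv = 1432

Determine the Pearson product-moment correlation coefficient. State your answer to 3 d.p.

r = (nΣuv − ΣuΣv) / √[(nΣu² − (Σu)²)(nΣv² − (Σv)²)]
Numerator: 6×1432 − 87×101 = -195
Denominator: √[(7998 − 7569)(12054 − 10201)] = √[429 × 1853] = 891.5924
r = -195 / 891.5924 ≈ -0.219

-0.219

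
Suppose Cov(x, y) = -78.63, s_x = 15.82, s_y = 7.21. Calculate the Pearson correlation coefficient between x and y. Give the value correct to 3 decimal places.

-0.689

r = Cov(x,y) / (s_x · s_y) = -78.63 / (15.82 × 7.21)
  = -78.63 / 114.0622 ≈ -0.689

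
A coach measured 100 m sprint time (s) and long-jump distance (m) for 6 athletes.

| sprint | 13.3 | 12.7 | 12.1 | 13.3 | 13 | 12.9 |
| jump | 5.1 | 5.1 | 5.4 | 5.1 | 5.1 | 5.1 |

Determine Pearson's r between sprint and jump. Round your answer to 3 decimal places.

-0.855

n = 6, Σx = 77.3, Σy = 30.9, Σx² = 996.89, Σy² = 159.21, Σxy = 397.86
nΣxy − ΣxΣy = 2387.16 − 2388.57 = -1.41
nΣx² − (Σx)² = 5981.34 − 5975.29 = 6.05; nΣy² − (Σy)² = 955.26 − 954.81 = 0.45
r = -1.41 / √(6.05 × 0.45) = -1.41 / 1.6500 ≈ -0.855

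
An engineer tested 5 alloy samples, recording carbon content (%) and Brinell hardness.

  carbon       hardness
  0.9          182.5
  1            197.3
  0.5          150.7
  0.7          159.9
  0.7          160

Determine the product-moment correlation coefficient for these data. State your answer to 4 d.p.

0.9698

n = 5, Σx = 3.8, Σy = 850.4, Σx² = 3.04, Σy² = 146112.04, Σxy = 660.83
nΣxy − ΣxΣy = 3304.15 − 3231.52 = 72.63
nΣx² − (Σx)² = 15.2 − 14.44 = 0.76; nΣy² − (Σy)² = 730560.2 − 723180.16 = 7380.04
r = 72.63 / √(0.76 × 7380.04) = 72.63 / 74.8921 ≈ 0.9698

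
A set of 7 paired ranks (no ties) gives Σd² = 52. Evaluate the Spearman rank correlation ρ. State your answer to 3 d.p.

0.071

ρ = 1 − 6Σd² / [n(n²−1)] = 1 − 6×52 / (7×48)
  = 1 − 312/336 = 1 − 0.9286 ≈ 0.071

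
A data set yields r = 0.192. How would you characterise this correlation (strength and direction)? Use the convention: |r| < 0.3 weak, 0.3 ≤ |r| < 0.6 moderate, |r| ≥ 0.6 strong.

weak positive

r = 0.192 > 0 so the relationship is positive.
|r| = 0.192, which falls in the weak range.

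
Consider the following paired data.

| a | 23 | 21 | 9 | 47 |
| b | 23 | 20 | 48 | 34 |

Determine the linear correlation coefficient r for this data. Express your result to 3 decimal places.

-0.241

n = 4, Σa = 100, Σb = 125, Σa² = 3260, Σb² = 4389, Σab = 2979
nΣab − ΣaΣb = 11916 − 12500 = -584
nΣa² − (Σa)² = 13040 − 10000 = 3040; nΣb² − (Σb)² = 17556 − 15625 = 1931
r = -584 / √(3040 × 1931) = -584 / 2422.8578 ≈ -0.241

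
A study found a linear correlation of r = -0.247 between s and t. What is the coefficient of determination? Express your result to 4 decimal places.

r² = (-0.247)² = 0.0610

0.0610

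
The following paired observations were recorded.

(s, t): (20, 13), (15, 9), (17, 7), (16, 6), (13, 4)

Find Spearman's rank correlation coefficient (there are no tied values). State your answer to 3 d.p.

0.700

Rank s: 5, 2, 4, 3, 1
Rank t: 5, 4, 3, 2, 1
d = rank(s) − rank(t): 0, -2, 1, 1, 0; Σd² = 6
ρ = 1 − 6Σd² / [n(n²−1)] = 1 − 6×6 / (5×24) = 1 − 36/120 ≈ 0.700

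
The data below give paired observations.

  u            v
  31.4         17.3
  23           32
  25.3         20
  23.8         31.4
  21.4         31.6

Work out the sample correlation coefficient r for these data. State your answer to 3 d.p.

n = 5, Σu = 124.9, Σv = 132.3, Σu² = 3179.45, Σv² = 3707.81, Σuv = 3208.78
nΣuv − ΣuΣv = 16043.9 − 16524.27 = -480.37
nΣu² − (Σu)² = 15897.25 − 15600.01 = 297.24; nΣv² − (Σv)² = 18539.05 − 17503.29 = 1035.76
r = -480.37 / √(297.24 × 1035.76) = -480.37 / 554.8597 ≈ -0.866

-0.866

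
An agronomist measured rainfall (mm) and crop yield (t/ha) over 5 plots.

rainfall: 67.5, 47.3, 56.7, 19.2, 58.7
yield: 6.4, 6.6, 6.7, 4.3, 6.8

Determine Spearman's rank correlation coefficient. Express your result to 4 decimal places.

Rank rainfall: 5, 2, 3, 1, 4
Rank yield: 2, 3, 4, 1, 5
d = rank(rainfall) − rank(yield): 3, -1, -1, 0, -1; Σd² = 12
ρ = 1 − 6Σd² / [n(n²−1)] = 1 − 6×12 / (5×24) = 1 − 72/120 ≈ 0.4000

0.4000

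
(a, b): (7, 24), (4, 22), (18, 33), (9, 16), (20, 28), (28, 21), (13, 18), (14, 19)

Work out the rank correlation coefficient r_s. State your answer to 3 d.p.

0.238

Rank a: 2, 1, 6, 3, 7, 8, 4, 5
Rank b: 6, 5, 8, 1, 7, 4, 2, 3
d = rank(a) − rank(b): -4, -4, -2, 2, 0, 4, 2, 2; Σd² = 64
ρ = 1 − 6Σd² / [n(n²−1)] = 1 − 6×64 / (8×63) = 1 − 384/504 ≈ 0.238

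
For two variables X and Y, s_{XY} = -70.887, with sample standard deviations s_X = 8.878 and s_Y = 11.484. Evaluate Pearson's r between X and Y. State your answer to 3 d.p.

-0.695

r = Cov(X,Y) / (s_X · s_Y) = -70.887 / (8.878 × 11.484)
  = -70.887 / 101.9550 ≈ -0.695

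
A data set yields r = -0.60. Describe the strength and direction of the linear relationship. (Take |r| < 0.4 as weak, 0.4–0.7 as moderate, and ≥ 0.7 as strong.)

moderate negative

r = -0.60 < 0 so the relationship is negative.
|r| = 0.60, which falls in the moderate range.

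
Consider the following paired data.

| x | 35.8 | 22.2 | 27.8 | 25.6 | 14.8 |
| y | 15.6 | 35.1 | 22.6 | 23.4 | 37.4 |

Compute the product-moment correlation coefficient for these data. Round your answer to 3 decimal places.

n = 5, Σx = 126.2, Σy = 134.1, Σx² = 3421.72, Σy² = 3932.45, Σxy = 3118.54
nΣxy − ΣxΣy = 15592.7 − 16923.42 = -1330.72
nΣx² − (Σx)² = 17108.6 − 15926.44 = 1182.16; nΣy² − (Σy)² = 19662.25 − 17982.81 = 1679.44
r = -1330.72 / √(1182.16 × 1679.44) = -1330.72 / 1409.0304 ≈ -0.944

-0.944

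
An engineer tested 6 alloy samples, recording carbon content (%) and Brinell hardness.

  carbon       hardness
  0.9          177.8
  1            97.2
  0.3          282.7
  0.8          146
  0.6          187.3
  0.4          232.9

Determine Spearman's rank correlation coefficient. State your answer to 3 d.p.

-0.943

Rank carbon: 5, 6, 1, 4, 3, 2
Rank hardness: 3, 1, 6, 2, 4, 5
d = rank(carbon) − rank(hardness): 2, 5, -5, 2, -1, -3; Σd² = 68
ρ = 1 − 6Σd² / [n(n²−1)] = 1 − 6×68 / (6×35) = 1 − 408/210 ≈ -0.943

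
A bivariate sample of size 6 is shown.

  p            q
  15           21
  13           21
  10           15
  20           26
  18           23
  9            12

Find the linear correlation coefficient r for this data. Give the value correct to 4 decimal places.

0.9563

n = 6, Σp = 85, Σq = 118, Σp² = 1299, Σq² = 2456, Σpq = 1780
nΣpq − ΣpΣq = 10680 − 10030 = 650
nΣp² − (Σp)² = 7794 − 7225 = 569; nΣq² − (Σq)² = 14736 − 13924 = 812
r = 650 / √(569 × 812) = 650 / 679.7264 ≈ 0.9563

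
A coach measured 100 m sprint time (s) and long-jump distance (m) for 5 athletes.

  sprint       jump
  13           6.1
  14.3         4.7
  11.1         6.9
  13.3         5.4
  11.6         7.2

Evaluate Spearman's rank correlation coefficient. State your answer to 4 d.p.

Rank sprint: 3, 5, 1, 4, 2
Rank jump: 3, 1, 4, 2, 5
d = rank(sprint) − rank(jump): 0, 4, -3, 2, -3; Σd² = 38
ρ = 1 − 6Σd² / [n(n²−1)] = 1 − 6×38 / (5×24) = 1 − 228/120 ≈ -0.9000

-0.9000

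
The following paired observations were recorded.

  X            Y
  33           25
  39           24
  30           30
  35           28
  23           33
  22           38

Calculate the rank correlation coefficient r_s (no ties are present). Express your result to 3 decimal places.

Rank X: 4, 6, 3, 5, 2, 1
Rank Y: 2, 1, 4, 3, 5, 6
d = rank(X) − rank(Y): 2, 5, -1, 2, -3, -5; Σd² = 68
ρ = 1 − 6Σd² / [n(n²−1)] = 1 − 6×68 / (6×35) = 1 − 408/210 ≈ -0.943

-0.943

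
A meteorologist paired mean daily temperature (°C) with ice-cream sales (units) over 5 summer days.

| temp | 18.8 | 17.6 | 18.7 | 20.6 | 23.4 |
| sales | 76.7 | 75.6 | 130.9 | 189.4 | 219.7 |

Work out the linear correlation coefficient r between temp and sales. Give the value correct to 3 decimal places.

n = 5, Σx = 99.1, Σy = 692.3, Σx² = 1984.81, Σy² = 112873.51, Σxy = 14262.97
nΣxy − ΣxΣy = 71314.85 − 68606.93 = 2707.92
nΣx² − (Σx)² = 9924.05 − 9820.81 = 103.24; nΣy² − (Σy)² = 564367.55 − 479279.29 = 85088.26
r = 2707.92 / √(103.24 × 85088.26) = 2707.92 / 2963.8677 ≈ 0.914

0.914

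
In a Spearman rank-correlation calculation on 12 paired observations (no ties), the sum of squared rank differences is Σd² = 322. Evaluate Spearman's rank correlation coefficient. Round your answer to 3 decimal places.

ρ = 1 − 6Σd² / [n(n²−1)] = 1 − 6×322 / (12×143)
  = 1 − 1932/1716 = 1 − 1.1259 ≈ -0.126

-0.126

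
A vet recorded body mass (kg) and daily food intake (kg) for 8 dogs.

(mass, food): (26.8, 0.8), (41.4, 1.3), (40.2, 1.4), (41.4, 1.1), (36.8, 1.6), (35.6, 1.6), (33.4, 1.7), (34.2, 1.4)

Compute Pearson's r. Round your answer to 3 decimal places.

n = 8, Σx = 289.8, Σy = 10.9, Σx² = 10669, Σy² = 15.47, Σxy = 397.58
nΣxy − ΣxΣy = 3180.64 − 3158.82 = 21.82
nΣx² − (Σx)² = 85352 − 83984.04 = 1367.96; nΣy² − (Σy)² = 123.76 − 118.81 = 4.95
r = 21.82 / √(1367.96 × 4.95) = 21.82 / 82.2885 ≈ 0.265

0.265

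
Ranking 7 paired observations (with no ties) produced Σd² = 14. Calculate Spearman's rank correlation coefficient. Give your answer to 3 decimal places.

0.750

ρ = 1 − 6Σd² / [n(n²−1)] = 1 − 6×14 / (7×48)
  = 1 − 84/336 = 1 − 0.2500 ≈ 0.750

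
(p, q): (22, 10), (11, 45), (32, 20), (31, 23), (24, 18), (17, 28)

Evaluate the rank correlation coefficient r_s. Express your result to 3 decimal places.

Rank p: 3, 1, 6, 5, 4, 2
Rank q: 1, 6, 3, 4, 2, 5
d = rank(p) − rank(q): 2, -5, 3, 1, 2, -3; Σd² = 52
ρ = 1 − 6Σd² / [n(n²−1)] = 1 − 6×52 / (6×35) = 1 − 312/210 ≈ -0.486

-0.486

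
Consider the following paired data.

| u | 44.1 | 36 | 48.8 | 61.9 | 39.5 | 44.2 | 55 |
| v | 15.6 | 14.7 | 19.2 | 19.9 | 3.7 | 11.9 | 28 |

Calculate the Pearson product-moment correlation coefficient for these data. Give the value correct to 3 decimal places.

n = 7, Σu = 329.5, Σv = 113, Σu² = 15992.75, Σv² = 2163.4, Σuv = 5598.06
nΣuv − ΣuΣv = 39186.42 − 37233.5 = 1952.92
nΣu² − (Σu)² = 111949.25 − 108570.25 = 3379; nΣv² − (Σv)² = 15143.8 − 12769 = 2374.8
r = 1952.92 / √(3379 × 2374.8) = 1952.92 / 2832.7459 ≈ 0.689

0.689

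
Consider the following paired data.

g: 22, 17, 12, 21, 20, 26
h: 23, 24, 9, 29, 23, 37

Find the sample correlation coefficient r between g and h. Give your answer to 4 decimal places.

n = 6, Σg = 118, Σh = 145, Σg² = 2434, Σh² = 3925, Σgh = 3053
nΣgh − ΣgΣh = 18318 − 17110 = 1208
nΣg² − (Σg)² = 14604 − 13924 = 680; nΣh² − (Σh)² = 23550 − 21025 = 2525
r = 1208 / √(680 × 2525) = 1208 / 1310.3435 ≈ 0.9219

0.9219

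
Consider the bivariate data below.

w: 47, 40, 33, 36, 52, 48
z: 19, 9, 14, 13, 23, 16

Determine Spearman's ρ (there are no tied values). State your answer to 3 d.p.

0.714

Rank w: 4, 3, 1, 2, 6, 5
Rank z: 5, 1, 3, 2, 6, 4
d = rank(w) − rank(z): -1, 2, -2, 0, 0, 1; Σd² = 10
ρ = 1 − 6Σd² / [n(n²−1)] = 1 − 6×10 / (6×35) = 1 − 60/210 ≈ 0.714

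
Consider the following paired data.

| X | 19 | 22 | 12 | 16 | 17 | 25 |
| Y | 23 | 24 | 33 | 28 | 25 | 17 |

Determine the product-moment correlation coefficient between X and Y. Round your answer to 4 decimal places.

-0.9477

n = 6, ΣX = 111, ΣY = 150, ΣX² = 2159, ΣY² = 3892, ΣXY = 2659
nΣXY − ΣXΣY = 15954 − 16650 = -696
nΣX² − (ΣX)² = 12954 − 12321 = 633; nΣY² − (ΣY)² = 23352 − 22500 = 852
r = -696 / √(633 × 852) = -696 / 734.3814 ≈ -0.9477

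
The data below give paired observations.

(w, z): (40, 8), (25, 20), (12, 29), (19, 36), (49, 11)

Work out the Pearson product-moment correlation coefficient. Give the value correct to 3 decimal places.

-0.869

n = 5, Σw = 145, Σz = 104, Σw² = 5131, Σz² = 2722, Σwz = 2391
nΣwz − ΣwΣz = 11955 − 15080 = -3125
nΣw² − (Σw)² = 25655 − 21025 = 4630; nΣz² − (Σz)² = 13610 − 10816 = 2794
r = -3125 / √(4630 × 2794) = -3125 / 3596.6957 ≈ -0.869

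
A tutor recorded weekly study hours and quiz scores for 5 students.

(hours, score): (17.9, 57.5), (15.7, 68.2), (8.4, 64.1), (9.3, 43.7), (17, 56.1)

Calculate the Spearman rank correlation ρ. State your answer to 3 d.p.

Rank hours: 5, 3, 1, 2, 4
Rank score: 3, 5, 4, 1, 2
d = rank(hours) − rank(score): 2, -2, -3, 1, 2; Σd² = 22
ρ = 1 − 6Σd² / [n(n²−1)] = 1 − 6×22 / (5×24) = 1 − 132/120 ≈ -0.100

-0.100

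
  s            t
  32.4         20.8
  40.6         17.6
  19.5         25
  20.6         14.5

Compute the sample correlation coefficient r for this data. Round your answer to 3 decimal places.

-0.206

n = 4, Σs = 113.1, Σt = 77.9, Σs² = 3502.73, Σt² = 1577.65, Σst = 2174.68
nΣst − ΣsΣt = 8698.72 − 8810.49 = -111.77
nΣs² − (Σs)² = 14010.92 − 12791.61 = 1219.31; nΣt² − (Σt)² = 6310.6 − 6068.41 = 242.19
r = -111.77 / √(1219.31 × 242.19) = -111.77 / 543.4194 ≈ -0.206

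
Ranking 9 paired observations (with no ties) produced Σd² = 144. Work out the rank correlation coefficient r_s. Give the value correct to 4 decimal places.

-0.2000

ρ = 1 − 6Σd² / [n(n²−1)] = 1 − 6×144 / (9×80)
  = 1 − 864/720 = 1 − 1.20000 ≈ -0.2000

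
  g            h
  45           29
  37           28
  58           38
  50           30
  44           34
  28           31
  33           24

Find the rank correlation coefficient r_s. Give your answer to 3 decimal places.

0.464

Rank g: 5, 3, 7, 6, 4, 1, 2
Rank h: 3, 2, 7, 4, 6, 5, 1
d = rank(g) − rank(h): 2, 1, 0, 2, -2, -4, 1; Σd² = 30
ρ = 1 − 6Σd² / [n(n²−1)] = 1 − 6×30 / (7×48) = 1 − 180/336 ≈ 0.464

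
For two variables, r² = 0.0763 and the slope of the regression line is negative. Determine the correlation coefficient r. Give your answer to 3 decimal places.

-0.276

|r| = √0.0763 = 0.276
The association is negative, so r = −0.276.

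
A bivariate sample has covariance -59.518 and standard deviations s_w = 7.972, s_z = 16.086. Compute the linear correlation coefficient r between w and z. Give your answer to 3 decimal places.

-0.464

r = Cov(w,z) / (s_w · s_z) = -59.518 / (7.972 × 16.086)
  = -59.518 / 128.2376 ≈ -0.464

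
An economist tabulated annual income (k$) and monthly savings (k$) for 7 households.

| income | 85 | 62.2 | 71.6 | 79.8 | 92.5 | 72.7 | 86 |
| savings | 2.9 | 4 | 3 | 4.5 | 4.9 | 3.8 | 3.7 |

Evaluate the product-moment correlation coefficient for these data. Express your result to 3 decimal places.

0.264

n = 7, Σx = 549.8, Σy = 26.8, Σx² = 43825.98, Σy² = 105.8, Σxy = 2116.91
nΣxy − ΣxΣy = 14818.37 − 14734.64 = 83.73
nΣx² − (Σx)² = 306781.86 − 302280.04 = 4501.82; nΣy² − (Σy)² = 740.6 − 718.24 = 22.36
r = 83.73 / √(4501.82 × 22.36) = 83.73 / 317.2707 ≈ 0.264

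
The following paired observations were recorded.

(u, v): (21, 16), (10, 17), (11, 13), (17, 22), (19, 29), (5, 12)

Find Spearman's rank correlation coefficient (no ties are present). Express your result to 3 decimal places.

Rank u: 6, 2, 3, 4, 5, 1
Rank v: 3, 4, 2, 5, 6, 1
d = rank(u) − rank(v): 3, -2, 1, -1, -1, 0; Σd² = 16
ρ = 1 − 6Σd² / [n(n²−1)] = 1 − 6×16 / (6×35) = 1 − 96/210 ≈ 0.543

0.543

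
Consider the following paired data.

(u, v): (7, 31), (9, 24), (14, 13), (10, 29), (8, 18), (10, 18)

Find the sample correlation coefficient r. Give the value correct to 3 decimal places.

-0.666

n = 6, Σu = 58, Σv = 133, Σu² = 590, Σv² = 3195, Σuv = 1229
nΣuv − ΣuΣv = 7374 − 7714 = -340
nΣu² − (Σu)² = 3540 − 3364 = 176; nΣv² − (Σv)² = 19170 − 17689 = 1481
r = -340 / √(176 × 1481) = -340 / 510.5448 ≈ -0.666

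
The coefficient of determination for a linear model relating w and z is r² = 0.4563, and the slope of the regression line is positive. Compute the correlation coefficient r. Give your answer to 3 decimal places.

0.675

|r| = √0.4563 = 0.675
The association is positive, so r = 0.675.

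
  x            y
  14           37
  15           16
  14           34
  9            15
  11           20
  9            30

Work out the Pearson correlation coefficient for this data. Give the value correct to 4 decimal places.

n = 6, Σx = 72, Σy = 152, Σx² = 900, Σy² = 4306, Σxy = 1859
nΣxy − ΣxΣy = 11154 − 10944 = 210
nΣx² − (Σx)² = 5400 − 5184 = 216; nΣy² − (Σy)² = 25836 − 23104 = 2732
r = 210 / √(216 × 2732) = 210 / 768.1875 ≈ 0.2734

0.2734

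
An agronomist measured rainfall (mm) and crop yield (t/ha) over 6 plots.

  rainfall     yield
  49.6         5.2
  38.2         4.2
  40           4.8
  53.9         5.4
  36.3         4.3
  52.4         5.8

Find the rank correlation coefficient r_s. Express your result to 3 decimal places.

Rank rainfall: 4, 2, 3, 6, 1, 5
Rank yield: 4, 1, 3, 5, 2, 6
d = rank(rainfall) − rank(yield): 0, 1, 0, 1, -1, -1; Σd² = 4
ρ = 1 − 6Σd² / [n(n²−1)] = 1 − 6×4 / (6×35) = 1 − 24/210 ≈ 0.886

0.886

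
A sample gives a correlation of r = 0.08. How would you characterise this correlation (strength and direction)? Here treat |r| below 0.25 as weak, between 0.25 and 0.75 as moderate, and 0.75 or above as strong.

weak positive

r = 0.08 > 0 so the relationship is positive.
|r| = 0.08, which falls in the weak range.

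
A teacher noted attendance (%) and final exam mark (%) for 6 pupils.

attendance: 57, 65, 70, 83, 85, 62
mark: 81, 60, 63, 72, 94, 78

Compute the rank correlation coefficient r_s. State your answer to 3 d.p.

0.086

Rank attendance: 1, 3, 4, 5, 6, 2
Rank mark: 5, 1, 2, 3, 6, 4
d = rank(attendance) − rank(mark): -4, 2, 2, 2, 0, -2; Σd² = 32
ρ = 1 − 6Σd² / [n(n²−1)] = 1 − 6×32 / (6×35) = 1 − 192/210 ≈ 0.086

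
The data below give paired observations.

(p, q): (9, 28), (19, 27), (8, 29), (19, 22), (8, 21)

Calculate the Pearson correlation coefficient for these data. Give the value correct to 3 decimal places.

-0.201

n = 5, Σp = 63, Σq = 127, Σp² = 931, Σq² = 3279, Σpq = 1583
nΣpq − ΣpΣq = 7915 − 8001 = -86
nΣp² − (Σp)² = 4655 − 3969 = 686; nΣq² − (Σq)² = 16395 − 16129 = 266
r = -86 / √(686 × 266) = -86 / 427.1721 ≈ -0.201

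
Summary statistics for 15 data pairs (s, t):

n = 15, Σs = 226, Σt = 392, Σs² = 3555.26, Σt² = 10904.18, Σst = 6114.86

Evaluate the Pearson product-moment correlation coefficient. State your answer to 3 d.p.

0.663

r = (nΣst − ΣsΣt) / √[(nΣs² − (Σs)²)(nΣt² − (Σt)²)]
Numerator: 15×6114.86 − 226×392 = 3130.9
Denominator: √[(53328.9 − 51076)(163562.7 − 153664)] = √[2252.9 × 9898.7] = 4722.3703
r = 3130.9 / 4722.3703 ≈ 0.663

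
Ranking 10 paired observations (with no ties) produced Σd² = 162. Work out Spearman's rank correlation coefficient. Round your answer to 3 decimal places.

0.018

ρ = 1 − 6Σd² / [n(n²−1)] = 1 − 6×162 / (10×99)
  = 1 − 972/990 = 1 − 0.9818 ≈ 0.018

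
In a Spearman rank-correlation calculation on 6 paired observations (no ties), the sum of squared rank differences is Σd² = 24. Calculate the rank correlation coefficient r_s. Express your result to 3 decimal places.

ρ = 1 − 6Σd² / [n(n²−1)] = 1 − 6×24 / (6×35)
  = 1 − 144/210 = 1 − 0.6857 ≈ 0.314

0.314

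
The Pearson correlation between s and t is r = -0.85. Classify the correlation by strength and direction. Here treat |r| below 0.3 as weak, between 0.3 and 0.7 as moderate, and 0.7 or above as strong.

r = -0.85 < 0 so the relationship is negative.
|r| = 0.85, which falls in the strong range.

strong negative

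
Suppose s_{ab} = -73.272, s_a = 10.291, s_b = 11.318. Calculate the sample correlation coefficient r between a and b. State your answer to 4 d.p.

-0.6291

r = Cov(a,b) / (s_a · s_b) = -73.272 / (10.291 × 11.318)
  = -73.272 / 116.4735 ≈ -0.6291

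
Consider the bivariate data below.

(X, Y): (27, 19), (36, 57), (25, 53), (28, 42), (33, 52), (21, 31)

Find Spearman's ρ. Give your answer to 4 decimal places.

0.5429

Rank X: 3, 6, 2, 4, 5, 1
Rank Y: 1, 6, 5, 3, 4, 2
d = rank(X) − rank(Y): 2, 0, -3, 1, 1, -1; Σd² = 16
ρ = 1 − 6Σd² / [n(n²−1)] = 1 − 6×16 / (6×35) = 1 − 96/210 ≈ 0.5429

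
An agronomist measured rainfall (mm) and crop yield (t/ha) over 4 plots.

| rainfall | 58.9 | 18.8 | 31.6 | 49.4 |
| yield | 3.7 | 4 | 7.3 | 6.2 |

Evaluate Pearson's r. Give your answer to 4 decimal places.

-0.1178

n = 4, Σx = 158.7, Σy = 21.2, Σx² = 7261.57, Σy² = 121.42, Σxy = 830.09
nΣxy − ΣxΣy = 3320.36 − 3364.44 = -44.08
nΣx² − (Σx)² = 29046.28 − 25185.69 = 3860.59; nΣy² − (Σy)² = 485.68 − 449.44 = 36.24
r = -44.08 / √(3860.59 × 36.24) = -44.08 / 374.0425 ≈ -0.1178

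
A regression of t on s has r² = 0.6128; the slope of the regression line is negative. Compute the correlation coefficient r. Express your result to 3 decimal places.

|r| = √0.6128 = 0.783
The association is negative, so r = −0.783.

-0.783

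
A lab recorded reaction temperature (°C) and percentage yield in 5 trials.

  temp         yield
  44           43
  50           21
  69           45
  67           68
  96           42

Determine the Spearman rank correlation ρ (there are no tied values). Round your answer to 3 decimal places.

0.100

Rank temp: 1, 2, 4, 3, 5
Rank yield: 3, 1, 4, 5, 2
d = rank(temp) − rank(yield): -2, 1, 0, -2, 3; Σd² = 18
ρ = 1 − 6Σd² / [n(n²−1)] = 1 − 6×18 / (5×24) = 1 − 108/120 ≈ 0.100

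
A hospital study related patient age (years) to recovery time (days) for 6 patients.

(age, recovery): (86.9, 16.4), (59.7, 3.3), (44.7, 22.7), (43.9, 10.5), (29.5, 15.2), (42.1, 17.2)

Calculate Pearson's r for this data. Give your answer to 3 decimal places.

n = 6, Σx = 306.8, Σy = 85.3, Σx² = 17683.66, Σy² = 1432.27, Σxy = 4270.33
nΣxy − ΣxΣy = 25621.98 − 26170.04 = -548.06
nΣx² − (Σx)² = 106101.96 − 94126.24 = 11975.72; nΣy² − (Σy)² = 8593.62 − 7276.09 = 1317.53
r = -548.06 / √(11975.72 × 1317.53) = -548.06 / 3972.1997 ≈ -0.138

-0.138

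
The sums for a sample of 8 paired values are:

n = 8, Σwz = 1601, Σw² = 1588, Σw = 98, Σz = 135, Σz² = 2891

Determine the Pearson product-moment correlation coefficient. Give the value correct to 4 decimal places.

r = (nΣwz − ΣwΣz) / √[(nΣw² − (Σw)²)(nΣz² − (Σz)²)]
Numerator: 8×1601 − 98×135 = -422
Denominator: √[(12704 − 9604)(23128 − 18225)] = √[3100 × 4903] = 3898.6280
r = -422 / 3898.6280 ≈ -0.1082

-0.1082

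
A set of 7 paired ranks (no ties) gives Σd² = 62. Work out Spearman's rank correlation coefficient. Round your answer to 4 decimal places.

ρ = 1 − 6Σd² / [n(n²−1)] = 1 − 6×62 / (7×48)
  = 1 − 372/336 = 1 − 1.10714 ≈ -0.1071

-0.1071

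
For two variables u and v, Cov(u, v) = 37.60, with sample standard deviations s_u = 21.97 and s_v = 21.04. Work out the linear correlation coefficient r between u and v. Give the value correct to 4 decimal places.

0.0813

r = Cov(u,v) / (s_u · s_v) = 37.60 / (21.97 × 21.04)
  = 37.60 / 462.2488 ≈ 0.0813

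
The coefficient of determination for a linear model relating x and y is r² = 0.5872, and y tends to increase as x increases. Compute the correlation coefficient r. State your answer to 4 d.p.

|r| = √0.5872 = 0.7663
The association is positive, so r = 0.7663.

0.7663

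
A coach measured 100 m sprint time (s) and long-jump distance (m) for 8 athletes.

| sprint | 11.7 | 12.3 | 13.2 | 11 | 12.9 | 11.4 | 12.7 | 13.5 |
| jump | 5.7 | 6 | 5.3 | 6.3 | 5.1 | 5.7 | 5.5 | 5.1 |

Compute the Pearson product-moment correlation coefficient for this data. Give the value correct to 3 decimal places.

-0.849

n = 8, Σx = 98.7, Σy = 44.7, Σx² = 1223.33, Σy² = 251.03, Σxy = 549.22
nΣxy − ΣxΣy = 4393.76 − 4411.89 = -18.13
nΣx² − (Σx)² = 9786.64 − 9741.69 = 44.95; nΣy² − (Σy)² = 2008.24 − 1998.09 = 10.15
r = -18.13 / √(44.95 × 10.15) = -18.13 / 21.3598 ≈ -0.849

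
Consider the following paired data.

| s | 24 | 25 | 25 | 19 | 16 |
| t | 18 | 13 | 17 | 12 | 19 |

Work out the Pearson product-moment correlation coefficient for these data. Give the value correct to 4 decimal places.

-0.1611

n = 5, Σs = 109, Σt = 79, Σs² = 2443, Σt² = 1287, Σst = 1714
nΣst − ΣsΣt = 8570 − 8611 = -41
nΣs² − (Σs)² = 12215 − 11881 = 334; nΣt² − (Σt)² = 6435 − 6241 = 194
r = -41 / √(334 × 194) = -41 / 254.5506 ≈ -0.1611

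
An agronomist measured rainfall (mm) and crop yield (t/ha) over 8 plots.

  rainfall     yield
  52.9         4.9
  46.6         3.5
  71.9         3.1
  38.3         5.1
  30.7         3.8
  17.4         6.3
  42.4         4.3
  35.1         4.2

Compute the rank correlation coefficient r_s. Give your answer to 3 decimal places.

-0.500

Rank rainfall: 7, 6, 8, 4, 2, 1, 5, 3
Rank yield: 6, 2, 1, 7, 3, 8, 5, 4
d = rank(rainfall) − rank(yield): 1, 4, 7, -3, -1, -7, 0, -1; Σd² = 126
ρ = 1 − 6Σd² / [n(n²−1)] = 1 − 6×126 / (8×63) = 1 − 756/504 ≈ -0.500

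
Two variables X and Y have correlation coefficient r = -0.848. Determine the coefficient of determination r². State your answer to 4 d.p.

0.7191

r² = (-0.848)² = 0.7191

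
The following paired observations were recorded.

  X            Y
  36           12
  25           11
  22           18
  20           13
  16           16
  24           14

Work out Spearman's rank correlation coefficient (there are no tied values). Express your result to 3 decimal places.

-0.657

Rank X: 6, 5, 3, 2, 1, 4
Rank Y: 2, 1, 6, 3, 5, 4
d = rank(X) − rank(Y): 4, 4, -3, -1, -4, 0; Σd² = 58
ρ = 1 − 6Σd² / [n(n²−1)] = 1 − 6×58 / (6×35) = 1 − 348/210 ≈ -0.657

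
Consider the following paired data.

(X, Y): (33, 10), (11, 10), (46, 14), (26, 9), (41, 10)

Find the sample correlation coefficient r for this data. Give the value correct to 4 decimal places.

0.5963

n = 5, ΣX = 157, ΣY = 53, ΣX² = 5683, ΣY² = 577, ΣXY = 1728
nΣXY − ΣXΣY = 8640 − 8321 = 319
nΣX² − (ΣX)² = 28415 − 24649 = 3766; nΣY² − (ΣY)² = 2885 − 2809 = 76
r = 319 / √(3766 × 76) = 319 / 534.9916 ≈ 0.5963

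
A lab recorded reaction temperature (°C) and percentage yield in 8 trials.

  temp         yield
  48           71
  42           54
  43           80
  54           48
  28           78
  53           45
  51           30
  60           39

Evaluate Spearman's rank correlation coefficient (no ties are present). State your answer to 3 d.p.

Rank temp: 4, 2, 3, 7, 1, 6, 5, 8
Rank yield: 6, 5, 8, 4, 7, 3, 1, 2
d = rank(temp) − rank(yield): -2, -3, -5, 3, -6, 3, 4, 6; Σd² = 144
ρ = 1 − 6Σd² / [n(n²−1)] = 1 − 6×144 / (8×63) = 1 − 864/504 ≈ -0.714

-0.714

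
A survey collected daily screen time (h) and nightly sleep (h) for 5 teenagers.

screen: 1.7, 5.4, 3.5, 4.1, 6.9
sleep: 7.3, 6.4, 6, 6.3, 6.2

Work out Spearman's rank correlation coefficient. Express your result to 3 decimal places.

Rank screen: 1, 4, 2, 3, 5
Rank sleep: 5, 4, 1, 3, 2
d = rank(screen) − rank(sleep): -4, 0, 1, 0, 3; Σd² = 26
ρ = 1 − 6Σd² / [n(n²−1)] = 1 − 6×26 / (5×24) = 1 − 156/120 ≈ -0.300

-0.300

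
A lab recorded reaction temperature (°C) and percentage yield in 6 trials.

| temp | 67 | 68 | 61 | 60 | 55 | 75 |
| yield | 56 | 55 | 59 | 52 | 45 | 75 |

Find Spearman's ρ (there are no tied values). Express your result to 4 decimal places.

Rank temp: 4, 5, 3, 2, 1, 6
Rank yield: 4, 3, 5, 2, 1, 6
d = rank(temp) − rank(yield): 0, 2, -2, 0, 0, 0; Σd² = 8
ρ = 1 − 6Σd² / [n(n²−1)] = 1 − 6×8 / (6×35) = 1 − 48/210 ≈ 0.7714

0.7714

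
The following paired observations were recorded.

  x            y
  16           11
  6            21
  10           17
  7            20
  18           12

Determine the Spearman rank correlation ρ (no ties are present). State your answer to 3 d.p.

-0.900

Rank x: 4, 1, 3, 2, 5
Rank y: 1, 5, 3, 4, 2
d = rank(x) − rank(y): 3, -4, 0, -2, 3; Σd² = 38
ρ = 1 − 6Σd² / [n(n²−1)] = 1 − 6×38 / (5×24) = 1 − 228/120 ≈ -0.900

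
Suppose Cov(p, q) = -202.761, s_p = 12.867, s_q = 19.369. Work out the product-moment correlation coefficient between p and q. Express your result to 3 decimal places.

r = Cov(p,q) / (s_p · s_q) = -202.761 / (12.867 × 19.369)
  = -202.761 / 249.2209 ≈ -0.814

-0.814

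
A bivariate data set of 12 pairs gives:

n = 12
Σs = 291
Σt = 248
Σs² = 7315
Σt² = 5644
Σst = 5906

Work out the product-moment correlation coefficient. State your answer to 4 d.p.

-0.2951

r = (nΣst − ΣsΣt) / √[(nΣs² − (Σs)²)(nΣt² − (Σt)²)]
Numerator: 12×5906 − 291×248 = -1296
Denominator: √[(87780 − 84681)(67728 − 61504)] = √[3099 × 6224] = 4391.8306
r = -1296 / 4391.8306 ≈ -0.2951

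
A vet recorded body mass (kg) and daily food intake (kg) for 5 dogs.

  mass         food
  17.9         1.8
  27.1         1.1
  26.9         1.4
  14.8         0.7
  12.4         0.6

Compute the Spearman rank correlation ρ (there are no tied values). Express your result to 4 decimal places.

0.6000

Rank mass: 3, 5, 4, 2, 1
Rank food: 5, 3, 4, 2, 1
d = rank(mass) − rank(food): -2, 2, 0, 0, 0; Σd² = 8
ρ = 1 − 6Σd² / [n(n²−1)] = 1 − 6×8 / (5×24) = 1 − 48/120 ≈ 0.6000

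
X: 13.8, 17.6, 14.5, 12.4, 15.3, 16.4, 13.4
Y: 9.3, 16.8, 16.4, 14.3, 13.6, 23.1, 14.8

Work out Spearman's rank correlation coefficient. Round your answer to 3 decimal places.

Rank X: 3, 7, 4, 1, 5, 6, 2
Rank Y: 1, 6, 5, 3, 2, 7, 4
d = rank(X) − rank(Y): 2, 1, -1, -2, 3, -1, -2; Σd² = 24
ρ = 1 − 6Σd² / [n(n²−1)] = 1 − 6×24 / (7×48) = 1 − 144/336 ≈ 0.571

0.571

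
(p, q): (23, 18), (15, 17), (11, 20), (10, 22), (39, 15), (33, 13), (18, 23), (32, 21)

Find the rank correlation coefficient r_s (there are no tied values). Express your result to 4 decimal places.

Rank p: 5, 3, 2, 1, 8, 7, 4, 6
Rank q: 4, 3, 5, 7, 2, 1, 8, 6
d = rank(p) − rank(q): 1, 0, -3, -6, 6, 6, -4, 0; Σd² = 134
ρ = 1 − 6Σd² / [n(n²−1)] = 1 − 6×134 / (8×63) = 1 − 804/504 ≈ -0.5952

-0.5952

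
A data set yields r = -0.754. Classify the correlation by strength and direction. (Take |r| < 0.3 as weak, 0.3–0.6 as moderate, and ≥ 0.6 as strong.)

strong negative

r = -0.754 < 0 so the relationship is negative.
|r| = 0.754, which falls in the strong range.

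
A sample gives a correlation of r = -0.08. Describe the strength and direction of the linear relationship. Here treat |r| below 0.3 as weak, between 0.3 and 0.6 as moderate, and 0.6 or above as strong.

weak negative

r = -0.08 < 0 so the relationship is negative.
|r| = 0.08, which falls in the weak range.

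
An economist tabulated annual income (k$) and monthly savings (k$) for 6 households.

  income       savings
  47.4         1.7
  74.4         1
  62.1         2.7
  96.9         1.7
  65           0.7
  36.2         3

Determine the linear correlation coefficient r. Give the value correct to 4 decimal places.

n = 6, Σx = 382, Σy = 10.8, Σx² = 26563.58, Σy² = 23.56, Σxy = 641.48
nΣxy − ΣxΣy = 3848.88 − 4125.6 = -276.72
nΣx² − (Σx)² = 159381.48 − 145924 = 13457.48; nΣy² − (Σy)² = 141.36 − 116.64 = 24.72
r = -276.72 / √(13457.48 × 24.72) = -276.72 / 576.7746 ≈ -0.4798

-0.4798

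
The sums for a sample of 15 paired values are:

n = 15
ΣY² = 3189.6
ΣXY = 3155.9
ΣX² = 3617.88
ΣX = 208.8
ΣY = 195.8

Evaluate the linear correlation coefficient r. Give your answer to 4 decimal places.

r = (nΣXY − ΣXΣY) / √[(nΣX² − (ΣX)²)(nΣY² − (ΣY)²)]
Numerator: 15×3155.9 − 208.8×195.8 = 6455.46
Denominator: √[(54268.2 − 43597.44)(47844 − 38337.64)] = √[10670.76 × 9506.36] = 10071.7469
r = 6455.46 / 10071.7469 ≈ 0.6409

0.6409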